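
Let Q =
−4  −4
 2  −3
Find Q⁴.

[[−328, 252], [−126, −391]]

Q² = [[8, 28], [−14, 1]]
Q³ = [[24, −116], [58, 53]]
Q⁴ = [[−328, 252], [−126, −391]]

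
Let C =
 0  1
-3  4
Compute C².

[[-3, 4], [-12, 13]]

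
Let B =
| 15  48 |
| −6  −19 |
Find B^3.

[[207, 624], [−78, −235]]

tr B = −4 and det B = 3, so the characteristic polynomial is λ² − (−4)λ + (3) with roots −1 and −3.
Eigenvectors give P = [[−3, −8], [1, 3]] with P⁻¹ = [[−3, −8], [1, 3]], and B = P·diag(−1, −3)·P⁻¹.
Then B^3 = P·diag(−1, −27)·P⁻¹ = [[3, 216], [−1, −81]] · [[−3, −8], [1, 3]] = [[207, 624], [−78, −235]].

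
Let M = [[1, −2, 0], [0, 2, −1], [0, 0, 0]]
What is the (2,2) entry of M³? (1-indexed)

8

M² = [[1, −6, 2], [0, 4, −2], [0, 0, 0]]
M³ = [[1, −14, 6], [0, 8, −4], [0, 0, 0]]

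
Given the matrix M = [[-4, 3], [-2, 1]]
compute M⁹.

[[-1534, 1533], [-1022, 1021]]

tr M = -3 and det M = 2, so the characteristic polynomial is λ² − (-3)λ + (2) with roots -1 and -2.
Eigenvectors give P = [[-1, 3], [-1, 2]] with P⁻¹ = [[2, -3], [1, -1]], and M = P·diag(-1, -2)·P⁻¹.
Then M⁹ = P·diag(-1, -512)·P⁻¹ = [[1, -1536], [1, -1024]] · [[2, -3], [1, -1]] = [[-1534, 1533], [-1022, 1021]].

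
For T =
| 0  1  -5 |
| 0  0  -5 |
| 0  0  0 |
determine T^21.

[[0, 0, 0], [0, 0, 0], [0, 0, 0]]

T is strictly triangular, hence nilpotent: T^3 = 0, so T^21 = 0.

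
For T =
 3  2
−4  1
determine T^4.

[[−127, −48], [96, −79]]

T^2 = [[1, 8], [−16, −7]]
T^3 = [[−29, 10], [−20, −39]]
T^4 = [[−127, −48], [96, −79]]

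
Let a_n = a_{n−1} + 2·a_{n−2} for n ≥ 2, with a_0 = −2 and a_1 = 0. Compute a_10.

With companion matrix C = [[1, 2], [1, 0]], [a_n, a_{n−1}]ᵀ = C·[a_{n−1}, a_{n−2}]ᵀ, so [a_10, a_9]ᵀ = C⁹·[a_1, a_0]ᵀ.
C⁹ = [[341, 342], [171, 170]], giving [a_10, a_9]ᵀ = [[−684], [−340]].

−684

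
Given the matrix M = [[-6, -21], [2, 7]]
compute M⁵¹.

[[-6, -21], [2, 7]]

M² = M (a projection; rank 1, trace 1), so M⁵¹ = M.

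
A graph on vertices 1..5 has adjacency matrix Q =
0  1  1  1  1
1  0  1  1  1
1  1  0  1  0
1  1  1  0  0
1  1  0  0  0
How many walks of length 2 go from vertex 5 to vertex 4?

2

The number of length-2 walks from vertex 5 to vertex 4 is entry (5,4) of Q^2, where Q is the adjacency matrix.
Q^2 = [[4, 3, 2, 2, 1], [3, 4, 2, 2, 1], [2, 2, 3, 2, 2], [2, 2, 2, 3, 2], [1, 1, 2, 2, 2]]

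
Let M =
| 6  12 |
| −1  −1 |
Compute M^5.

[[876, 2532], [−211, −601]]

tr M = 5 and det M = 6, so the characteristic polynomial is λ² − (5)λ + (6) with roots 3 and 2.
Eigenvectors give P = [[−4, −3], [1, 1]] with P⁻¹ = [[−1, −3], [1, 4]], and M = P·diag(3, 2)·P⁻¹.
Then M^5 = P·diag(243, 32)·P⁻¹ = [[−972, −96], [243, 32]] · [[−1, −3], [1, 4]] = [[876, 2532], [−211, −601]].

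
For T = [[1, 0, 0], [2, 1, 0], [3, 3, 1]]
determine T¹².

T = I + N where N = [[0, 0, 0], [2, 0, 0], [3, 3, 0]] is strictly lower-triangular, so N³ = 0.
(I + N)¹² = I + 12·N + 66·N² = [[1, 0, 0], [24, 1, 0], [432, 36, 1]].

[[1, 0, 0], [24, 1, 0], [432, 36, 1]]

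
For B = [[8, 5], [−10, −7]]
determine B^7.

tr B = 1 and det B = −6, so the characteristic polynomial is λ² − (1)λ + (−6) with roots −2 and 3.
Eigenvectors give P = [[1, −1], [−2, 1]] with P⁻¹ = [[−1, −1], [−2, −1]], and B = P·diag(−2, 3)·P⁻¹.
Then B^7 = P·diag(−128, 2187)·P⁻¹ = [[−128, −2187], [256, 2187]] · [[−1, −1], [−2, −1]] = [[4502, 2315], [−4630, −2443]].

[[4502, 2315], [−4630, −2443]]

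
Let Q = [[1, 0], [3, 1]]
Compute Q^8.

Q = I + N where N = [[0, 0], [3, 0]] is strictly lower-triangular, so N^2 = 0.
(I + N)^8 = I + 8·N = [[1, 0], [24, 1]].

[[1, 0], [24, 1]]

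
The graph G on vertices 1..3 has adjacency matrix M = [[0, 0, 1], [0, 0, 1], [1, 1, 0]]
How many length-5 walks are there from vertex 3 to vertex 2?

4

The number of length-5 walks from vertex 3 to vertex 2 is entry (3,2) of M⁵, where M is the adjacency matrix.
M² = [[1, 1, 0], [1, 1, 0], [0, 0, 2]]
M³ = [[0, 0, 2], [0, 0, 2], [2, 2, 0]]
M⁴ = [[2, 2, 0], [2, 2, 0], [0, 0, 4]]
M⁵ = [[0, 0, 4], [0, 0, 4], [4, 4, 0]]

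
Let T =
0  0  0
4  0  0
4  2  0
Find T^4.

T is strictly triangular, hence nilpotent: T^3 = 0, so T^4 = 0.

[[0, 0, 0], [0, 0, 0], [0, 0, 0]]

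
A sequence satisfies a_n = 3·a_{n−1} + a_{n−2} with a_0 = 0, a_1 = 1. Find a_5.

109

With companion matrix Q = [[3, 1], [1, 0]], [a_n, a_{n−1}]ᵀ = Q·[a_{n−1}, a_{n−2}]ᵀ, so [a_5, a_4]ᵀ = Q⁴·[a_1, a_0]ᵀ.
Q⁴ = [[109, 33], [33, 10]], giving [a_5, a_4]ᵀ = [[109], [33]].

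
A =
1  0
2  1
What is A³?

A = I + N where N = [[0, 0], [2, 0]] is strictly lower-triangular, so N² = 0.
(I + N)³ = I + 3·N = [[1, 0], [6, 1]].

[[1, 0], [6, 1]]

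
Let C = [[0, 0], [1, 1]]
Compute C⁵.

C² = C (a projection; rank 1, trace 1), so C⁵ = C.

[[0, 0], [1, 1]]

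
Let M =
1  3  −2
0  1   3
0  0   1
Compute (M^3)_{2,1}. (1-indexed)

0

M = I + N where N = [[0, 3, −2], [0, 0, 3], [0, 0, 0]] is strictly upper-triangular, so N^3 = 0.
(I + N)^3 = I + 3·N + 3·N^2 = [[1, 9, 21], [0, 1, 9], [0, 0, 1]].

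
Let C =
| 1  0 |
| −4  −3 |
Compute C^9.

[[1, 0], [−19684, −19683]]

tr C = −2 and det C = −3, so the characteristic polynomial is λ² − (−2)λ + (−3) with roots 1 and −3.
Eigenvectors give P = [[−1, 0], [1, 1]] with P⁻¹ = [[−1, 0], [1, 1]], and C = P·diag(1, −3)·P⁻¹.
Then C^9 = P·diag(1, −19683)·P⁻¹ = [[−1, 0], [1, −19683]] · [[−1, 0], [1, 1]] = [[1, 0], [−19684, −19683]].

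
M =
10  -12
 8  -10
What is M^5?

[[160, -192], [128, -160]]

tr M = 0 and det M = -4, so the characteristic polynomial is λ² − (0)λ + (-4) with roots -2 and 2.
Eigenvectors give P = [[1, 3], [1, 2]] with P⁻¹ = [[-2, 3], [1, -1]], and M = P·diag(-2, 2)·P⁻¹.
Then M^5 = P·diag(-32, 32)·P⁻¹ = [[-32, 96], [-32, 64]] · [[-2, 3], [1, -1]] = [[160, -192], [128, -160]].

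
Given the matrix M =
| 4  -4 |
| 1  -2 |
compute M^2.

[[12, -8], [2, 0]]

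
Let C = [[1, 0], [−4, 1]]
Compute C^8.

[[1, 0], [−32, 1]]

C = I + N where N = [[0, 0], [−4, 0]] is strictly lower-triangular, so N^2 = 0.
(I + N)^8 = I + 8·N = [[1, 0], [−32, 1]].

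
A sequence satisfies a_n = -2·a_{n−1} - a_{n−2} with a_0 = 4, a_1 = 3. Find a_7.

45

With companion matrix A = [[-2, -1], [1, 0]], [a_n, a_{n−1}]ᵀ = A·[a_{n−1}, a_{n−2}]ᵀ, so [a_7, a_6]ᵀ = A^6·[a_1, a_0]ᵀ.
A^6 = [[7, 6], [-6, -5]], giving [a_7, a_6]ᵀ = [[45], [-38]].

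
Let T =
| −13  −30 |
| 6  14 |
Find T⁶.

[[−251, −630], [126, 316]]

tr T = 1 and det T = −2, so the characteristic polynomial is λ² − (1)λ + (−2) with roots 2 and −1.
Eigenvectors give P = [[2, 5], [−1, −2]] with P⁻¹ = [[−2, −5], [1, 2]], and T = P·diag(2, −1)·P⁻¹.
Then T⁶ = P·diag(64, 1)·P⁻¹ = [[128, 5], [−64, −2]] · [[−2, −5], [1, 2]] = [[−251, −630], [126, 316]].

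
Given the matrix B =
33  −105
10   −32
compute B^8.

[[44391, −132405], [12610, −37574]]

tr B = 1 and det B = −6, so the characteristic polynomial is λ² − (1)λ + (−6) with roots −2 and 3.
Eigenvectors give P = [[3, 7], [1, 2]] with P⁻¹ = [[−2, 7], [1, −3]], and B = P·diag(−2, 3)·P⁻¹.
Then B^8 = P·diag(256, 6561)·P⁻¹ = [[768, 45927], [256, 13122]] · [[−2, 7], [1, −3]] = [[44391, −132405], [12610, −37574]].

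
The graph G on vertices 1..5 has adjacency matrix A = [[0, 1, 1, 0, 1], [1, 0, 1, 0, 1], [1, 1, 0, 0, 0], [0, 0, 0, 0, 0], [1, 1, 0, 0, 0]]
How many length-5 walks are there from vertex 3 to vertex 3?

The number of length-5 walks from vertex 3 to vertex 3 is entry (3,3) of A^5, where A is the adjacency matrix.
A^2 = [[3, 2, 1, 0, 1], [2, 3, 1, 0, 1], [1, 1, 2, 0, 2], [0, 0, 0, 0, 0], [1, 1, 2, 0, 2]]
A^3 = [[4, 5, 5, 0, 5], [5, 4, 5, 0, 5], [5, 5, 2, 0, 2], [0, 0, 0, 0, 0], [5, 5, 2, 0, 2]]
A^4 = [[15, 14, 9, 0, 9], [14, 15, 9, 0, 9], [9, 9, 10, 0, 10], [0, 0, 0, 0, 0], [9, 9, 10, 0, 10]]
A^5 = [[32, 33, 29, 0, 29], [33, 32, 29, 0, 29], [29, 29, 18, 0, 18], [0, 0, 0, 0, 0], [29, 29, 18, 0, 18]]

18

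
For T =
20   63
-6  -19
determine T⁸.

[[1786, 5355], [-510, -1529]]

tr T = 1 and det T = -2, so the characteristic polynomial is λ² − (1)λ + (-2) with roots -1 and 2.
Eigenvectors give P = [[-3, 7], [1, -2]] with P⁻¹ = [[2, 7], [1, 3]], and T = P·diag(-1, 2)·P⁻¹.
Then T⁸ = P·diag(1, 256)·P⁻¹ = [[-3, 1792], [1, -512]] · [[2, 7], [1, 3]] = [[1786, 5355], [-510, -1529]].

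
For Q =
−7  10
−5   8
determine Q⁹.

tr Q = 1 and det Q = −6, so the characteristic polynomial is λ² − (1)λ + (−6) with roots −2 and 3.
Eigenvectors give P = [[2, −1], [1, −1]] with P⁻¹ = [[1, −1], [1, −2]], and Q = P·diag(−2, 3)·P⁻¹.
Then Q⁹ = P·diag(−512, 19683)·P⁻¹ = [[−1024, −19683], [−512, −19683]] · [[1, −1], [1, −2]] = [[−20707, 40390], [−20195, 39878]].

[[−20707, 40390], [−20195, 39878]]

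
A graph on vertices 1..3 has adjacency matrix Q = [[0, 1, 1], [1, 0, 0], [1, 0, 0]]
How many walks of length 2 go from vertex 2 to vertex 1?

The number of length-2 walks from vertex 2 to vertex 1 is entry (2,1) of Q^2, where Q is the adjacency matrix.
Q^2 = [[2, 0, 0], [0, 1, 1], [0, 1, 1]]

0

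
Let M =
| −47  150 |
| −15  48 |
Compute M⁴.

tr M = 1 and det M = −6, so the characteristic polynomial is λ² − (1)λ + (−6) with roots −2 and 3.
Eigenvectors give P = [[10, 3], [3, 1]] with P⁻¹ = [[1, −3], [−3, 10]], and M = P·diag(−2, 3)·P⁻¹.
Then M⁴ = P·diag(16, 81)·P⁻¹ = [[160, 243], [48, 81]] · [[1, −3], [−3, 10]] = [[−569, 1950], [−195, 666]].

[[−569, 1950], [−195, 666]]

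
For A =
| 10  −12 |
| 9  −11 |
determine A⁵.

tr A = −1 and det A = −2, so the characteristic polynomial is λ² − (−1)λ + (−2) with roots 1 and −2.
Eigenvectors give P = [[−4, −1], [−3, −1]] with P⁻¹ = [[−1, 1], [3, −4]], and A = P·diag(1, −2)·P⁻¹.
Then A⁵ = P·diag(1, −32)·P⁻¹ = [[−4, 32], [−3, 32]] · [[−1, 1], [3, −4]] = [[100, −132], [99, −131]].

[[100, −132], [99, −131]]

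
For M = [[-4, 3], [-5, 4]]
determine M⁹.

[[-4, 3], [-5, 4]]

M² = I (check: tr M = 0 and det M = -1), so M⁹ = M since 9 is odd.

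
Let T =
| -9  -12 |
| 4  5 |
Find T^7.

[[-8745, -13116], [4372, 6557]]

tr T = -4 and det T = 3, so the characteristic polynomial is λ² − (-4)λ + (3) with roots -1 and -3.
Eigenvectors give P = [[-3, 2], [2, -1]] with P⁻¹ = [[1, 2], [2, 3]], and T = P·diag(-1, -3)·P⁻¹.
Then T^7 = P·diag(-1, -2187)·P⁻¹ = [[3, -4374], [-2, 2187]] · [[1, 2], [2, 3]] = [[-8745, -13116], [4372, 6557]].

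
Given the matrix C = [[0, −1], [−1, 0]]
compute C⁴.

[[1, 0], [0, 1]]

C² = I (check: tr C = 0 and det C = −1), so C⁴ = I since 4 is even.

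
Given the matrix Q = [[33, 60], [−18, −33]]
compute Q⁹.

[[216513, 393660], [−118098, −216513]]

tr Q = 0 and det Q = −9, so the characteristic polynomial is λ² − (0)λ + (−9) with roots −3 and 3.
Eigenvectors give P = [[−5, −2], [3, 1]] with P⁻¹ = [[1, 2], [−3, −5]], and Q = P·diag(−3, 3)·P⁻¹.
Then Q⁹ = P·diag(−19683, 19683)·P⁻¹ = [[98415, −39366], [−59049, 19683]] · [[1, 2], [−3, −5]] = [[216513, 393660], [−118098, −216513]].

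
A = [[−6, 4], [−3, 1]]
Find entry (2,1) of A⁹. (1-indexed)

tr A = −5 and det A = 6, so the characteristic polynomial is λ² − (−5)λ + (6) with roots −2 and −3.
Eigenvectors give P = [[1, 4], [1, 3]] with P⁻¹ = [[−3, 4], [1, −1]], and A = P·diag(−2, −3)·P⁻¹.
Then A⁹ = P·diag(−512, −19683)·P⁻¹ = [[−512, −78732], [−512, −59049]] · [[−3, 4], [1, −1]] = [[−77196, 76684], [−57513, 57001]].

−57513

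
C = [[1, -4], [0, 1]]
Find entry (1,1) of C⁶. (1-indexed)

1

C = I + N where N = [[0, -4], [0, 0]] is strictly upper-triangular, so N² = 0.
(I + N)⁶ = I + 6·N = [[1, -24], [0, 1]].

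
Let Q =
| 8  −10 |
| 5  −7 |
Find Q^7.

[[4502, −4630], [2315, −2443]]

tr Q = 1 and det Q = −6, so the characteristic polynomial is λ² − (1)λ + (−6) with roots −2 and 3.
Eigenvectors give P = [[1, 2], [1, 1]] with P⁻¹ = [[−1, 2], [1, −1]], and Q = P·diag(−2, 3)·P⁻¹.
Then Q^7 = P·diag(−128, 2187)·P⁻¹ = [[−128, 4374], [−128, 2187]] · [[−1, 2], [1, −1]] = [[4502, −4630], [2315, −2443]].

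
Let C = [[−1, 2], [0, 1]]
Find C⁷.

C² = I (check: tr C = 0 and det C = −1), so C⁷ = C since 7 is odd.

[[−1, 2], [0, 1]]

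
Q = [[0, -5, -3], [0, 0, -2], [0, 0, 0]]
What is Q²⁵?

Q is strictly triangular, hence nilpotent: Q³ = 0, so Q²⁵ = 0.

[[0, 0, 0], [0, 0, 0], [0, 0, 0]]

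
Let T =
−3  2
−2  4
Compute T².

[[5, 2], [−2, 12]]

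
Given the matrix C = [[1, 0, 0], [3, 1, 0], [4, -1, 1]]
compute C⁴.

C = I + N where N = [[0, 0, 0], [3, 0, 0], [4, -1, 0]] is strictly lower-triangular, so N³ = 0.
(I + N)⁴ = I + 4·N + 6·N² = [[1, 0, 0], [12, 1, 0], [-2, -4, 1]].

[[1, 0, 0], [12, 1, 0], [-2, -4, 1]]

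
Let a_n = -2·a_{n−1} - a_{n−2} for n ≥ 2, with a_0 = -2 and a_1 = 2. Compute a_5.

2

With companion matrix A = [[-2, -1], [1, 0]], [a_n, a_{n−1}]ᵀ = A·[a_{n−1}, a_{n−2}]ᵀ, so [a_5, a_4]ᵀ = A⁴·[a_1, a_0]ᵀ.
A⁴ = [[5, 4], [-4, -3]], giving [a_5, a_4]ᵀ = [[2], [-2]].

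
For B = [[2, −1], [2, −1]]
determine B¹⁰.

[[2, −1], [2, −1]]

B² = B (a projection; rank 1, trace 1), so B¹⁰ = B.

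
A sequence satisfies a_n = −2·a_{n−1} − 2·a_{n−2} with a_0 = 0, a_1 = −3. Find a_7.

24

With companion matrix B = [[−2, −2], [1, 0]], [a_n, a_{n−1}]ᵀ = B·[a_{n−1}, a_{n−2}]ᵀ, so [a_7, a_6]ᵀ = B⁶·[a_1, a_0]ᵀ.
B⁶ = [[−8, −16], [8, 8]], giving [a_7, a_6]ᵀ = [[24], [−24]].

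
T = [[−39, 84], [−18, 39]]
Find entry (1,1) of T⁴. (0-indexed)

tr T = 0 and det T = −9, so the characteristic polynomial is λ² − (0)λ + (−9) with roots 3 and −3.
Eigenvectors give P = [[2, 7], [1, 3]] with P⁻¹ = [[−3, 7], [1, −2]], and T = P·diag(3, −3)·P⁻¹.
Then T⁴ = P·diag(81, 81)·P⁻¹ = [[162, 567], [81, 243]] · [[−3, 7], [1, −2]] = [[81, 0], [0, 81]].

81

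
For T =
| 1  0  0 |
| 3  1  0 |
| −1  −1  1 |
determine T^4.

[[1, 0, 0], [12, 1, 0], [−22, −4, 1]]

T = I + N where N = [[0, 0, 0], [3, 0, 0], [−1, −1, 0]] is strictly lower-triangular, so N^3 = 0.
(I + N)^4 = I + 4·N + 6·N^2 = [[1, 0, 0], [12, 1, 0], [−22, −4, 1]].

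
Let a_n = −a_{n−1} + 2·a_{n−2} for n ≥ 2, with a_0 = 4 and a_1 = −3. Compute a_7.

With companion matrix M = [[−1, 2], [1, 0]], [a_n, a_{n−1}]ᵀ = M·[a_{n−1}, a_{n−2}]ᵀ, so [a_7, a_6]ᵀ = M⁶·[a_1, a_0]ᵀ.
M⁶ = [[43, −42], [−21, 22]], giving [a_7, a_6]ᵀ = [[−297], [151]].

−297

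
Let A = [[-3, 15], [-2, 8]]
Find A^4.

tr A = 5 and det A = 6, so the characteristic polynomial is λ² − (5)λ + (6) with roots 2 and 3.
Eigenvectors give P = [[3, -5], [1, -2]] with P⁻¹ = [[2, -5], [1, -3]], and A = P·diag(2, 3)·P⁻¹.
Then A^4 = P·diag(16, 81)·P⁻¹ = [[48, -405], [16, -162]] · [[2, -5], [1, -3]] = [[-309, 975], [-130, 406]].

[[-309, 975], [-130, 406]]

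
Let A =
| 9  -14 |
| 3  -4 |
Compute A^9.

tr A = 5 and det A = 6, so the characteristic polynomial is λ² − (5)λ + (6) with roots 2 and 3.
Eigenvectors give P = [[2, 7], [1, 3]] with P⁻¹ = [[-3, 7], [1, -2]], and A = P·diag(2, 3)·P⁻¹.
Then A^9 = P·diag(512, 19683)·P⁻¹ = [[1024, 137781], [512, 59049]] · [[-3, 7], [1, -2]] = [[134709, -268394], [57513, -114514]].

[[134709, -268394], [57513, -114514]]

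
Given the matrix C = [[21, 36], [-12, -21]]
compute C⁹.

[[137781, 236196], [-78732, -137781]]

tr C = 0 and det C = -9, so the characteristic polynomial is λ² − (0)λ + (-9) with roots 3 and -3.
Eigenvectors give P = [[2, -3], [-1, 2]] with P⁻¹ = [[2, 3], [1, 2]], and C = P·diag(3, -3)·P⁻¹.
Then C⁹ = P·diag(19683, -19683)·P⁻¹ = [[39366, 59049], [-19683, -39366]] · [[2, 3], [1, 2]] = [[137781, 236196], [-78732, -137781]].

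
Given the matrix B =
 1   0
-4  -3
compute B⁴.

B² = [[1, 0], [8, 9]]
B³ = [[1, 0], [-28, -27]]
B⁴ = [[1, 0], [80, 81]]

[[1, 0], [80, 81]]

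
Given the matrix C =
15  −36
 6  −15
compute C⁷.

tr C = 0 and det C = −9, so the characteristic polynomial is λ² − (0)λ + (−9) with roots −3 and 3.
Eigenvectors give P = [[2, 3], [1, 1]] with P⁻¹ = [[−1, 3], [1, −2]], and C = P·diag(−3, 3)·P⁻¹.
Then C⁷ = P·diag(−2187, 2187)·P⁻¹ = [[−4374, 6561], [−2187, 2187]] · [[−1, 3], [1, −2]] = [[10935, −26244], [4374, −10935]].

[[10935, −26244], [4374, −10935]]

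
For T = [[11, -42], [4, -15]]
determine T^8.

[[-39359, 137760], [-13120, 45921]]

tr T = -4 and det T = 3, so the characteristic polynomial is λ² − (-4)λ + (3) with roots -1 and -3.
Eigenvectors give P = [[7, 3], [2, 1]] with P⁻¹ = [[1, -3], [-2, 7]], and T = P·diag(-1, -3)·P⁻¹.
Then T^8 = P·diag(1, 6561)·P⁻¹ = [[7, 19683], [2, 6561]] · [[1, -3], [-2, 7]] = [[-39359, 137760], [-13120, 45921]].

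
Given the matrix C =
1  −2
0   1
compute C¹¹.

[[1, −22], [0, 1]]

C = I + N where N = [[0, −2], [0, 0]] is strictly upper-triangular, so N² = 0.
(I + N)¹¹ = I + 11·N = [[1, −22], [0, 1]].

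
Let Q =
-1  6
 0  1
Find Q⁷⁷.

[[-1, 6], [0, 1]]

Q² = I (check: tr Q = 0 and det Q = -1), so Q⁷⁷ = Q since 77 is odd.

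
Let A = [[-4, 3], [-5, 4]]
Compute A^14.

A² = I (check: tr A = 0 and det A = -1), so A^14 = I since 14 is even.

[[1, 0], [0, 1]]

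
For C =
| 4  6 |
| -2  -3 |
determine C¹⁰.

[[4, 6], [-2, -3]]

C² = C (a projection; rank 1, trace 1), so C¹⁰ = C.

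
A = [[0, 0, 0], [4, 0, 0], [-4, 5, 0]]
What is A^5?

A is strictly triangular, hence nilpotent: A^3 = 0, so A^5 = 0.

[[0, 0, 0], [0, 0, 0], [0, 0, 0]]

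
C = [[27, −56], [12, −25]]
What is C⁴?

[[561, −1120], [240, −479]]

tr C = 2 and det C = −3, so the characteristic polynomial is λ² − (2)λ + (−3) with roots 3 and −1.
Eigenvectors give P = [[−7, −2], [−3, −1]] with P⁻¹ = [[−1, 2], [3, −7]], and C = P·diag(3, −1)·P⁻¹.
Then C⁴ = P·diag(81, 1)·P⁻¹ = [[−567, −2], [−243, −1]] · [[−1, 2], [3, −7]] = [[561, −1120], [240, −479]].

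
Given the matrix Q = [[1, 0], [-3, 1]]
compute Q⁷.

[[1, 0], [-21, 1]]

Q = I + N where N = [[0, 0], [-3, 0]] is strictly lower-triangular, so N² = 0.
(I + N)⁷ = I + 7·N = [[1, 0], [-21, 1]].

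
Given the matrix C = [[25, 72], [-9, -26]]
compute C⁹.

[[4105, 12312], [-1539, -4616]]

tr C = -1 and det C = -2, so the characteristic polynomial is λ² − (-1)λ + (-2) with roots 1 and -2.
Eigenvectors give P = [[-3, -8], [1, 3]] with P⁻¹ = [[-3, -8], [1, 3]], and C = P·diag(1, -2)·P⁻¹.
Then C⁹ = P·diag(1, -512)·P⁻¹ = [[-3, 4096], [1, -1536]] · [[-3, -8], [1, 3]] = [[4105, 12312], [-1539, -4616]].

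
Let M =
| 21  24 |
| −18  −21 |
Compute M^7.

[[15309, 17496], [−13122, −15309]]

tr M = 0 and det M = −9, so the characteristic polynomial is λ² − (0)λ + (−9) with roots 3 and −3.
Eigenvectors give P = [[−4, 1], [3, −1]] with P⁻¹ = [[−1, −1], [−3, −4]], and M = P·diag(3, −3)·P⁻¹.
Then M^7 = P·diag(2187, −2187)·P⁻¹ = [[−8748, −2187], [6561, 2187]] · [[−1, −1], [−3, −4]] = [[15309, 17496], [−13122, −15309]].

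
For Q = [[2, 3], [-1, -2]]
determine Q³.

[[2, 3], [-1, -2]]

Q² = I (check: tr Q = 0 and det Q = -1), so Q³ = Q since 3 is odd.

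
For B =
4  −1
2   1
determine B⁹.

tr B = 5 and det B = 6, so the characteristic polynomial is λ² − (5)λ + (6) with roots 2 and 3.
Eigenvectors give P = [[−1, 1], [−2, 1]] with P⁻¹ = [[1, −1], [2, −1]], and B = P·diag(2, 3)·P⁻¹.
Then B⁹ = P·diag(512, 19683)·P⁻¹ = [[−512, 19683], [−1024, 19683]] · [[1, −1], [2, −1]] = [[38854, −19171], [38342, −18659]].

[[38854, −19171], [38342, −18659]]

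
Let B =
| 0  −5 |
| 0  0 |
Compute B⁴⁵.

[[0, 0], [0, 0]]

B is strictly triangular, hence nilpotent: B² = 0, so B⁴⁵ = 0.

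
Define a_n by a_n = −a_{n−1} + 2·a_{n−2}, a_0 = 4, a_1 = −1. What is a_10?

With companion matrix C = [[−1, 2], [1, 0]], [a_n, a_{n−1}]ᵀ = C·[a_{n−1}, a_{n−2}]ᵀ, so [a_10, a_9]ᵀ = C^9·[a_1, a_0]ᵀ.
C^9 = [[−341, 342], [171, −170]], giving [a_10, a_9]ᵀ = [[1709], [−851]].

1709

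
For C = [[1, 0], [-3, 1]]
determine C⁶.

[[1, 0], [-18, 1]]

C = I + N where N = [[0, 0], [-3, 0]] is strictly lower-triangular, so N² = 0.
(I + N)⁶ = I + 6·N = [[1, 0], [-18, 1]].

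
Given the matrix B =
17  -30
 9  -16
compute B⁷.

[[773, -1290], [387, -646]]

tr B = 1 and det B = -2, so the characteristic polynomial is λ² − (1)λ + (-2) with roots 2 and -1.
Eigenvectors give P = [[2, -5], [1, -3]] with P⁻¹ = [[3, -5], [1, -2]], and B = P·diag(2, -1)·P⁻¹.
Then B⁷ = P·diag(128, -1)·P⁻¹ = [[256, 5], [128, 3]] · [[3, -5], [1, -2]] = [[773, -1290], [387, -646]].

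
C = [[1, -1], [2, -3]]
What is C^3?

[[3, -5], [10, -17]]

C^2 = [[-1, 2], [-4, 7]]
C^3 = [[3, -5], [10, -17]]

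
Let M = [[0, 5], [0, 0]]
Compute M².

[[0, 0], [0, 0]]

M is strictly triangular, hence nilpotent: M² = 0, so M² = 0.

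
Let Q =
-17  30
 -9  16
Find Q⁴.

[[91, -150], [45, -74]]

tr Q = -1 and det Q = -2, so the characteristic polynomial is λ² − (-1)λ + (-2) with roots 1 and -2.
Eigenvectors give P = [[-5, 2], [-3, 1]] with P⁻¹ = [[1, -2], [3, -5]], and Q = P·diag(1, -2)·P⁻¹.
Then Q⁴ = P·diag(1, 16)·P⁻¹ = [[-5, 32], [-3, 16]] · [[1, -2], [3, -5]] = [[91, -150], [45, -74]].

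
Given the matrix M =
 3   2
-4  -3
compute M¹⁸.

[[1, 0], [0, 1]]

M² = I (check: tr M = 0 and det M = -1), so M¹⁸ = I since 18 is even.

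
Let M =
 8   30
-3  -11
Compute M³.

[[62, 210], [-21, -71]]

tr M = -3 and det M = 2, so the characteristic polynomial is λ² − (-3)λ + (2) with roots -2 and -1.
Eigenvectors give P = [[-3, 10], [1, -3]] with P⁻¹ = [[3, 10], [1, 3]], and M = P·diag(-2, -1)·P⁻¹.
Then M³ = P·diag(-8, -1)·P⁻¹ = [[24, -10], [-8, 3]] · [[3, 10], [1, 3]] = [[62, 210], [-21, -71]].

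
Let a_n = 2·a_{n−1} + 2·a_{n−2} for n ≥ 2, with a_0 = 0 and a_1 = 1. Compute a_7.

With companion matrix C = [[2, 2], [1, 0]], [a_n, a_{n−1}]ᵀ = C·[a_{n−1}, a_{n−2}]ᵀ, so [a_7, a_6]ᵀ = C⁶·[a_1, a_0]ᵀ.
C⁶ = [[328, 240], [120, 88]], giving [a_7, a_6]ᵀ = [[328], [120]].

328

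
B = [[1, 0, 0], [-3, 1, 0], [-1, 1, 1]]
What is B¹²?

B = I + N where N = [[0, 0, 0], [-3, 0, 0], [-1, 1, 0]] is strictly lower-triangular, so N³ = 0.
(I + N)¹² = I + 12·N + 66·N² = [[1, 0, 0], [-36, 1, 0], [-210, 12, 1]].

[[1, 0, 0], [-36, 1, 0], [-210, 12, 1]]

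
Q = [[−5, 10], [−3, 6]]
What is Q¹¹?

Q² = Q (a projection; rank 1, trace 1), so Q¹¹ = Q.

[[−5, 10], [−3, 6]]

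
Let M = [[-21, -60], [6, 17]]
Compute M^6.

tr M = -4 and det M = 3, so the characteristic polynomial is λ² − (-4)λ + (3) with roots -3 and -1.
Eigenvectors give P = [[10, -3], [-3, 1]] with P⁻¹ = [[1, 3], [3, 10]], and M = P·diag(-3, -1)·P⁻¹.
Then M^6 = P·diag(729, 1)·P⁻¹ = [[7290, -3], [-2187, 1]] · [[1, 3], [3, 10]] = [[7281, 21840], [-2184, -6551]].

[[7281, 21840], [-2184, -6551]]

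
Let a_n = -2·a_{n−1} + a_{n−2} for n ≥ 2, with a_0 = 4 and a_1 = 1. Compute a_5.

With companion matrix C = [[-2, 1], [1, 0]], [a_n, a_{n−1}]ᵀ = C·[a_{n−1}, a_{n−2}]ᵀ, so [a_5, a_4]ᵀ = C⁴·[a_1, a_0]ᵀ.
C⁴ = [[29, -12], [-12, 5]], giving [a_5, a_4]ᵀ = [[-19], [8]].

-19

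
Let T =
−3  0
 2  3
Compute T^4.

T^2 = [[9, 0], [0, 9]]
T^3 = [[−27, 0], [18, 27]]
T^4 = [[81, 0], [0, 81]]

[[81, 0], [0, 81]]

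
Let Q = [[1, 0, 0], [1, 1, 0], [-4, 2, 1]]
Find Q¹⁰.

Q = I + N where N = [[0, 0, 0], [1, 0, 0], [-4, 2, 0]] is strictly lower-triangular, so N³ = 0.
(I + N)¹⁰ = I + 10·N + 45·N² = [[1, 0, 0], [10, 1, 0], [50, 20, 1]].

[[1, 0, 0], [10, 1, 0], [50, 20, 1]]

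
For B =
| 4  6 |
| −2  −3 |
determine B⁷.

[[4, 6], [−2, −3]]

B² = B (a projection; rank 1, trace 1), so B⁷ = B.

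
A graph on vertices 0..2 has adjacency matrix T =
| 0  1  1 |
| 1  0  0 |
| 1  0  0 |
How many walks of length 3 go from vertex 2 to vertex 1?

0

The number of length-3 walks from vertex 2 to vertex 1 is entry (2,1) of T³, where T is the adjacency matrix.
T² = [[2, 0, 0], [0, 1, 1], [0, 1, 1]]
T³ = [[0, 2, 2], [2, 0, 0], [2, 0, 0]]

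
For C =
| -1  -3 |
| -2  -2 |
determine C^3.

[[-25, -39], [-26, -38]]

C^2 = [[7, 9], [6, 10]]
C^3 = [[-25, -39], [-26, -38]]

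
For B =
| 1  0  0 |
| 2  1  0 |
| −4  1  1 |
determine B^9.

B = I + N where N = [[0, 0, 0], [2, 0, 0], [−4, 1, 0]] is strictly lower-triangular, so N^3 = 0.
(I + N)^9 = I + 9·N + 36·N^2 = [[1, 0, 0], [18, 1, 0], [36, 9, 1]].

[[1, 0, 0], [18, 1, 0], [36, 9, 1]]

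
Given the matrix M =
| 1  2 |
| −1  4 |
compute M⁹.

tr M = 5 and det M = 6, so the characteristic polynomial is λ² − (5)λ + (6) with roots 3 and 2.
Eigenvectors give P = [[−1, 2], [−1, 1]] with P⁻¹ = [[1, −2], [1, −1]], and M = P·diag(3, 2)·P⁻¹.
Then M⁹ = P·diag(19683, 512)·P⁻¹ = [[−19683, 1024], [−19683, 512]] · [[1, −2], [1, −1]] = [[−18659, 38342], [−19171, 38854]].

[[−18659, 38342], [−19171, 38854]]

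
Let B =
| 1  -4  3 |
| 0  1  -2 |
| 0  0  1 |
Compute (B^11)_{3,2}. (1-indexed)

0

B = I + N where N = [[0, -4, 3], [0, 0, -2], [0, 0, 0]] is strictly upper-triangular, so N^3 = 0.
(I + N)^11 = I + 11·N + 55·N^2 = [[1, -44, 473], [0, 1, -22], [0, 0, 1]].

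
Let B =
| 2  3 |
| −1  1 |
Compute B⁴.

B² = [[1, 9], [−3, −2]]
B³ = [[−7, 12], [−4, −11]]
B⁴ = [[−26, −9], [3, −23]]

[[−26, −9], [3, −23]]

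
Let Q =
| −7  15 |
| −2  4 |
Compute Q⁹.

tr Q = −3 and det Q = 2, so the characteristic polynomial is λ² − (−3)λ + (2) with roots −2 and −1.
Eigenvectors give P = [[3, −5], [1, −2]] with P⁻¹ = [[2, −5], [1, −3]], and Q = P·diag(−2, −1)·P⁻¹.
Then Q⁹ = P·diag(−512, −1)·P⁻¹ = [[−1536, 5], [−512, 2]] · [[2, −5], [1, −3]] = [[−3067, 7665], [−1022, 2554]].

[[−3067, 7665], [−1022, 2554]]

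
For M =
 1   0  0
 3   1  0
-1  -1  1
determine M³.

M = I + N where N = [[0, 0, 0], [3, 0, 0], [-1, -1, 0]] is strictly lower-triangular, so N³ = 0.
(I + N)³ = I + 3·N + 3·N² = [[1, 0, 0], [9, 1, 0], [-12, -3, 1]].

[[1, 0, 0], [9, 1, 0], [-12, -3, 1]]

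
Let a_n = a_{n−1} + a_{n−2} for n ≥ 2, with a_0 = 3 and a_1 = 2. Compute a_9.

With companion matrix M = [[1, 1], [1, 0]], [a_n, a_{n−1}]ᵀ = M·[a_{n−1}, a_{n−2}]ᵀ, so [a_9, a_8]ᵀ = M^8·[a_1, a_0]ᵀ.
M^8 = [[34, 21], [21, 13]], giving [a_9, a_8]ᵀ = [[131], [81]].

131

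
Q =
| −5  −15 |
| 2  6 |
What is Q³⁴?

Q² = Q (a projection; rank 1, trace 1), so Q³⁴ = Q.

[[−5, −15], [2, 6]]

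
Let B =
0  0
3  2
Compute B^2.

[[0, 0], [6, 4]]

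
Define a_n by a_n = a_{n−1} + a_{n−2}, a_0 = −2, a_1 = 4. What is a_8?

With companion matrix B = [[1, 1], [1, 0]], [a_n, a_{n−1}]ᵀ = B·[a_{n−1}, a_{n−2}]ᵀ, so [a_8, a_7]ᵀ = B⁷·[a_1, a_0]ᵀ.
B⁷ = [[21, 13], [13, 8]], giving [a_8, a_7]ᵀ = [[58], [36]].

58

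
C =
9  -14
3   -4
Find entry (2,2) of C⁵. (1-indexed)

tr C = 5 and det C = 6, so the characteristic polynomial is λ² − (5)λ + (6) with roots 2 and 3.
Eigenvectors give P = [[2, 7], [1, 3]] with P⁻¹ = [[-3, 7], [1, -2]], and C = P·diag(2, 3)·P⁻¹.
Then C⁵ = P·diag(32, 243)·P⁻¹ = [[64, 1701], [32, 729]] · [[-3, 7], [1, -2]] = [[1509, -2954], [633, -1234]].

-1234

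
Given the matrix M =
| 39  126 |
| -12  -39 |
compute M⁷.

tr M = 0 and det M = -9, so the characteristic polynomial is λ² − (0)λ + (-9) with roots -3 and 3.
Eigenvectors give P = [[-3, 7], [1, -2]] with P⁻¹ = [[2, 7], [1, 3]], and M = P·diag(-3, 3)·P⁻¹.
Then M⁷ = P·diag(-2187, 2187)·P⁻¹ = [[6561, 15309], [-2187, -4374]] · [[2, 7], [1, 3]] = [[28431, 91854], [-8748, -28431]].

[[28431, 91854], [-8748, -28431]]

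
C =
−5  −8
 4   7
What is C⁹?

tr C = 2 and det C = −3, so the characteristic polynomial is λ² − (2)λ + (−3) with roots 3 and −1.
Eigenvectors give P = [[−1, 2], [1, −1]] with P⁻¹ = [[1, 2], [1, 1]], and C = P·diag(3, −1)·P⁻¹.
Then C⁹ = P·diag(19683, −1)·P⁻¹ = [[−19683, −2], [19683, 1]] · [[1, 2], [1, 1]] = [[−19685, −39368], [19684, 39367]].

[[−19685, −39368], [19684, 39367]]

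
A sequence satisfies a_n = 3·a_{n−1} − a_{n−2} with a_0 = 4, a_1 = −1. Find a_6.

−364

With companion matrix M = [[3, −1], [1, 0]], [a_n, a_{n−1}]ᵀ = M·[a_{n−1}, a_{n−2}]ᵀ, so [a_6, a_5]ᵀ = M⁵·[a_1, a_0]ᵀ.
M⁵ = [[144, −55], [55, −21]], giving [a_6, a_5]ᵀ = [[−364], [−139]].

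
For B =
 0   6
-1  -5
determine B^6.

tr B = -5 and det B = 6, so the characteristic polynomial is λ² − (-5)λ + (6) with roots -3 and -2.
Eigenvectors give P = [[-2, 3], [1, -1]] with P⁻¹ = [[1, 3], [1, 2]], and B = P·diag(-3, -2)·P⁻¹.
Then B^6 = P·diag(729, 64)·P⁻¹ = [[-1458, 192], [729, -64]] · [[1, 3], [1, 2]] = [[-1266, -3990], [665, 2059]].

[[-1266, -3990], [665, 2059]]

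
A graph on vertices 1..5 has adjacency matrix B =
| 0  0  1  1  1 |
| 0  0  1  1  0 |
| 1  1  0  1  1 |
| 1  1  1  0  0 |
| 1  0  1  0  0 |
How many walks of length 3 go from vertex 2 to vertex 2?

The number of length-3 walks from vertex 2 to vertex 2 is entry (2,2) of B³, where B is the adjacency matrix.
B² = [[3, 2, 2, 1, 1], [2, 2, 1, 1, 1], [2, 1, 4, 2, 1], [1, 1, 2, 3, 2], [1, 1, 1, 2, 2]]
B³ = [[4, 3, 7, 7, 5], [3, 2, 6, 5, 3], [7, 6, 6, 7, 6], [7, 5, 7, 4, 3], [5, 3, 6, 3, 2]]

2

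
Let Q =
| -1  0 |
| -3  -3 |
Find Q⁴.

[[1, 0], [120, 81]]

Q² = [[1, 0], [12, 9]]
Q³ = [[-1, 0], [-39, -27]]
Q⁴ = [[1, 0], [120, 81]]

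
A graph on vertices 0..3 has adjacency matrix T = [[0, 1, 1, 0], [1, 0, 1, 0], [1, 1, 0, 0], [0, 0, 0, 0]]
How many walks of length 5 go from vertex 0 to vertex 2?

11

The number of length-5 walks from vertex 0 to vertex 2 is entry (0,2) of T^5, where T is the adjacency matrix.
T^2 = [[2, 1, 1, 0], [1, 2, 1, 0], [1, 1, 2, 0], [0, 0, 0, 0]]
T^3 = [[2, 3, 3, 0], [3, 2, 3, 0], [3, 3, 2, 0], [0, 0, 0, 0]]
T^4 = [[6, 5, 5, 0], [5, 6, 5, 0], [5, 5, 6, 0], [0, 0, 0, 0]]
T^5 = [[10, 11, 11, 0], [11, 10, 11, 0], [11, 11, 10, 0], [0, 0, 0, 0]]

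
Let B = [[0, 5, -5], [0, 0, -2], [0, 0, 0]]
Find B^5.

B is strictly triangular, hence nilpotent: B^3 = 0, so B^5 = 0.

[[0, 0, 0], [0, 0, 0], [0, 0, 0]]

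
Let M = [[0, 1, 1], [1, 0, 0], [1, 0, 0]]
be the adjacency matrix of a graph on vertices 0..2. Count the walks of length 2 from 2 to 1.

1

The number of length-2 walks from vertex 2 to vertex 1 is entry (2,1) of M², where M is the adjacency matrix.
M² = [[2, 0, 0], [0, 1, 1], [0, 1, 1]]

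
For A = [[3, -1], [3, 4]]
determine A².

[[6, -7], [21, 13]]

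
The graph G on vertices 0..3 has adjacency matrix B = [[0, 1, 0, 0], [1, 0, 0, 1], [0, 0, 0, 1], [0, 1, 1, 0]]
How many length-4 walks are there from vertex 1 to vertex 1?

5

The number of length-4 walks from vertex 1 to vertex 1 is entry (1,1) of B⁴, where B is the adjacency matrix.
B² = [[1, 0, 0, 1], [0, 2, 1, 0], [0, 1, 1, 0], [1, 0, 0, 2]]
B³ = [[0, 2, 1, 0], [2, 0, 0, 3], [1, 0, 0, 2], [0, 3, 2, 0]]
B⁴ = [[2, 0, 0, 3], [0, 5, 3, 0], [0, 3, 2, 0], [3, 0, 0, 5]]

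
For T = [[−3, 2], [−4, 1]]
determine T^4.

[[−31, 24], [−48, 17]]

T^2 = [[1, −4], [8, −7]]
T^3 = [[13, −2], [4, 9]]
T^4 = [[−31, 24], [−48, 17]]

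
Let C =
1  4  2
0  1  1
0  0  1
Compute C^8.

C = I + N where N = [[0, 4, 2], [0, 0, 1], [0, 0, 0]] is strictly upper-triangular, so N^3 = 0.
(I + N)^8 = I + 8·N + 28·N^2 = [[1, 32, 128], [0, 1, 8], [0, 0, 1]].

[[1, 32, 128], [0, 1, 8], [0, 0, 1]]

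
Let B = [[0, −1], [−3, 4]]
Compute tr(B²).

22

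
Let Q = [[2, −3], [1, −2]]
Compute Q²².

Q² = I (check: tr Q = 0 and det Q = −1), so Q²² = I since 22 is even.

[[1, 0], [0, 1]]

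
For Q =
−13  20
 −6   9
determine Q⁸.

tr Q = −4 and det Q = 3, so the characteristic polynomial is λ² − (−4)λ + (3) with roots −1 and −3.
Eigenvectors give P = [[−5, 2], [−3, 1]] with P⁻¹ = [[1, −2], [3, −5]], and Q = P·diag(−1, −3)·P⁻¹.
Then Q⁸ = P·diag(1, 6561)·P⁻¹ = [[−5, 13122], [−3, 6561]] · [[1, −2], [3, −5]] = [[39361, −65600], [19680, −32799]].

[[39361, −65600], [19680, −32799]]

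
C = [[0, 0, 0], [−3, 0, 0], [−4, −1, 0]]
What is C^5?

C is strictly triangular, hence nilpotent: C^3 = 0, so C^5 = 0.

[[0, 0, 0], [0, 0, 0], [0, 0, 0]]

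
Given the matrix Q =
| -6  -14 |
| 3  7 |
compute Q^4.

[[-6, -14], [3, 7]]

Q² = Q (a projection; rank 1, trace 1), so Q^4 = Q.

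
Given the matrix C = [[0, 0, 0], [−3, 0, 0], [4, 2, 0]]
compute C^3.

C is strictly triangular, hence nilpotent: C^3 = 0, so C^3 = 0.

[[0, 0, 0], [0, 0, 0], [0, 0, 0]]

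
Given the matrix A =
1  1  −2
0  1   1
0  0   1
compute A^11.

[[1, 11, 33], [0, 1, 11], [0, 0, 1]]

A = I + N where N = [[0, 1, −2], [0, 0, 1], [0, 0, 0]] is strictly upper-triangular, so N^3 = 0.
(I + N)^11 = I + 11·N + 55·N^2 = [[1, 11, 33], [0, 1, 11], [0, 0, 1]].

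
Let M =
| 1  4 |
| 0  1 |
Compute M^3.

[[1, 12], [0, 1]]

M = I + N where N = [[0, 4], [0, 0]] is strictly upper-triangular, so N^2 = 0.
(I + N)^3 = I + 3·N = [[1, 12], [0, 1]].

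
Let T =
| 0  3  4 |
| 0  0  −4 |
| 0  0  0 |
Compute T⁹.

[[0, 0, 0], [0, 0, 0], [0, 0, 0]]

T is strictly triangular, hence nilpotent: T³ = 0, so T⁹ = 0.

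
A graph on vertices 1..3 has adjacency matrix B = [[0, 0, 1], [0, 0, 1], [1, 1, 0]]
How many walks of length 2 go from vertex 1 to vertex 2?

The number of length-2 walks from vertex 1 to vertex 2 is entry (1,2) of B², where B is the adjacency matrix.
B² = [[1, 1, 0], [1, 1, 0], [0, 0, 2]]

1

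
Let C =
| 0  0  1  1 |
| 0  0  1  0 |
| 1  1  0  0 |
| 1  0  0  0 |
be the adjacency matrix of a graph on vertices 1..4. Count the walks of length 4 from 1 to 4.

The number of length-4 walks from vertex 1 to vertex 4 is entry (1,4) of C⁴, where C is the adjacency matrix.
C² = [[2, 1, 0, 0], [1, 1, 0, 0], [0, 0, 2, 1], [0, 0, 1, 1]]
C³ = [[0, 0, 3, 2], [0, 0, 2, 1], [3, 2, 0, 0], [2, 1, 0, 0]]
C⁴ = [[5, 3, 0, 0], [3, 2, 0, 0], [0, 0, 5, 3], [0, 0, 3, 2]]

0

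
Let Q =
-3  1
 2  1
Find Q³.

[[-37, 9], [18, -1]]

Q² = [[11, -2], [-4, 3]]
Q³ = [[-37, 9], [18, -1]]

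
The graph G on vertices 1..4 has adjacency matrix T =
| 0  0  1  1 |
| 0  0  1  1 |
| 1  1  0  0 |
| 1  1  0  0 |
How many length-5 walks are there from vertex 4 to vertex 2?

16

The number of length-5 walks from vertex 4 to vertex 2 is entry (4,2) of T⁵, where T is the adjacency matrix.
T² = [[2, 2, 0, 0], [2, 2, 0, 0], [0, 0, 2, 2], [0, 0, 2, 2]]
T³ = [[0, 0, 4, 4], [0, 0, 4, 4], [4, 4, 0, 0], [4, 4, 0, 0]]
T⁴ = [[8, 8, 0, 0], [8, 8, 0, 0], [0, 0, 8, 8], [0, 0, 8, 8]]
T⁵ = [[0, 0, 16, 16], [0, 0, 16, 16], [16, 16, 0, 0], [16, 16, 0, 0]]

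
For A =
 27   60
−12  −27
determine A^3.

tr A = 0 and det A = −9, so the characteristic polynomial is λ² − (0)λ + (−9) with roots 3 and −3.
Eigenvectors give P = [[5, −2], [−2, 1]] with P⁻¹ = [[1, 2], [2, 5]], and A = P·diag(3, −3)·P⁻¹.
Then A^3 = P·diag(27, −27)·P⁻¹ = [[135, 54], [−54, −27]] · [[1, 2], [2, 5]] = [[243, 540], [−108, −243]].

[[243, 540], [−108, −243]]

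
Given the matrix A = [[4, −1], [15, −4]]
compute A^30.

A² = I (check: tr A = 0 and det A = −1), so A^30 = I since 30 is even.

[[1, 0], [0, 1]]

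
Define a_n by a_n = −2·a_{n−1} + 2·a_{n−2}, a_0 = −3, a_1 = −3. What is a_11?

−14688

With companion matrix T = [[−2, 2], [1, 0]], [a_n, a_{n−1}]ᵀ = T·[a_{n−1}, a_{n−2}]ᵀ, so [a_11, a_10]ᵀ = T¹⁰·[a_1, a_0]ᵀ.
T¹⁰ = [[18272, −13376], [−6688, 4896]], giving [a_11, a_10]ᵀ = [[−14688], [5376]].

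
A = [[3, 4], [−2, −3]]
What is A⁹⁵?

A² = I (check: tr A = 0 and det A = −1), so A⁹⁵ = A since 95 is odd.

[[3, 4], [−2, −3]]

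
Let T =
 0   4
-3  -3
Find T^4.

T^2 = [[-12, -12], [9, -3]]
T^3 = [[36, -12], [9, 45]]
T^4 = [[36, 180], [-135, -99]]

[[36, 180], [-135, -99]]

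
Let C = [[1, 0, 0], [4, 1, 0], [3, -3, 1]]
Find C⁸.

C = I + N where N = [[0, 0, 0], [4, 0, 0], [3, -3, 0]] is strictly lower-triangular, so N³ = 0.
(I + N)⁸ = I + 8·N + 28·N² = [[1, 0, 0], [32, 1, 0], [-312, -24, 1]].

[[1, 0, 0], [32, 1, 0], [-312, -24, 1]]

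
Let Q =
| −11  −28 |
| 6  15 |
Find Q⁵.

[[−1451, −3388], [726, 1695]]

tr Q = 4 and det Q = 3, so the characteristic polynomial is λ² − (4)λ + (3) with roots 1 and 3.
Eigenvectors give P = [[−7, −2], [3, 1]] with P⁻¹ = [[−1, −2], [3, 7]], and Q = P·diag(1, 3)·P⁻¹.
Then Q⁵ = P·diag(1, 243)·P⁻¹ = [[−7, −486], [3, 243]] · [[−1, −2], [3, 7]] = [[−1451, −3388], [726, 1695]].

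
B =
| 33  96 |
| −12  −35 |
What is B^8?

[[−52479, −157440], [19680, 59041]]

tr B = −2 and det B = −3, so the characteristic polynomial is λ² − (−2)λ + (−3) with roots 1 and −3.
Eigenvectors give P = [[−3, −8], [1, 3]] with P⁻¹ = [[−3, −8], [1, 3]], and B = P·diag(1, −3)·P⁻¹.
Then B^8 = P·diag(1, 6561)·P⁻¹ = [[−3, −52488], [1, 19683]] · [[−3, −8], [1, 3]] = [[−52479, −157440], [19680, 59041]].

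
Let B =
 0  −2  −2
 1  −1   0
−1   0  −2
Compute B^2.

[[0, 2, 4], [−1, −1, −2], [2, 2, 6]]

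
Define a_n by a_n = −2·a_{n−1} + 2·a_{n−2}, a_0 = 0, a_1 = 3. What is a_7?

984

With companion matrix T = [[−2, 2], [1, 0]], [a_n, a_{n−1}]ᵀ = T·[a_{n−1}, a_{n−2}]ᵀ, so [a_7, a_6]ᵀ = T⁶·[a_1, a_0]ᵀ.
T⁶ = [[328, −240], [−120, 88]], giving [a_7, a_6]ᵀ = [[984], [−360]].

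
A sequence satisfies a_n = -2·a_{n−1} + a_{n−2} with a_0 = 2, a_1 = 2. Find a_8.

-478

With companion matrix B = [[-2, 1], [1, 0]], [a_n, a_{n−1}]ᵀ = B·[a_{n−1}, a_{n−2}]ᵀ, so [a_8, a_7]ᵀ = B⁷·[a_1, a_0]ᵀ.
B⁷ = [[-408, 169], [169, -70]], giving [a_8, a_7]ᵀ = [[-478], [198]].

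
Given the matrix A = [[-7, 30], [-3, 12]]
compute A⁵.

tr A = 5 and det A = 6, so the characteristic polynomial is λ² − (5)λ + (6) with roots 3 and 2.
Eigenvectors give P = [[3, 10], [1, 3]] with P⁻¹ = [[-3, 10], [1, -3]], and A = P·diag(3, 2)·P⁻¹.
Then A⁵ = P·diag(243, 32)·P⁻¹ = [[729, 320], [243, 96]] · [[-3, 10], [1, -3]] = [[-1867, 6330], [-633, 2142]].

[[-1867, 6330], [-633, 2142]]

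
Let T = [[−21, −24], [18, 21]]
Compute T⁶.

tr T = 0 and det T = −9, so the characteristic polynomial is λ² − (0)λ + (−9) with roots 3 and −3.
Eigenvectors give P = [[−1, −4], [1, 3]] with P⁻¹ = [[3, 4], [−1, −1]], and T = P·diag(3, −3)·P⁻¹.
Then T⁶ = P·diag(729, 729)·P⁻¹ = [[−729, −2916], [729, 2187]] · [[3, 4], [−1, −1]] = [[729, 0], [0, 729]].

[[729, 0], [0, 729]]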